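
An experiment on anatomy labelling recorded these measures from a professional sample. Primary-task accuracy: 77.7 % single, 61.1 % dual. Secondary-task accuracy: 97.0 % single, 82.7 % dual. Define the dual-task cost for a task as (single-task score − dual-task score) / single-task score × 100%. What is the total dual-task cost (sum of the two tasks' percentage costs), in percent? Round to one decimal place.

36.1

Primary cost = (77.7 − 61.1) / 77.7 × 100% = 21.3642%.
Secondary cost = (97.0 − 82.7) / 97.0 × 100% = 14.7423%.
Total = 21.3642% + 14.7423% = 36.1065% ≈ 36.1%.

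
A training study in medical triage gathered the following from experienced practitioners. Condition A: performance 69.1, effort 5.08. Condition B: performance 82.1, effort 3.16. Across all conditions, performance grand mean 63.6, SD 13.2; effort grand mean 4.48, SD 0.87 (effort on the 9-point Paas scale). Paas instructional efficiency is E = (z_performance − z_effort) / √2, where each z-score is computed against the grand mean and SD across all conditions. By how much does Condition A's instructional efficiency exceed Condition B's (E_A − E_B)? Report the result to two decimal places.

Condition A: z_P = (69.1 − 63.6)/13.2 = 0.4167; z_E = (5.08 − 4.48)/0.87 = 0.6897; E_A = (0.4167 − 0.6897)/√2 = -0.1930.
Condition B: z_P = (82.1 − 63.6)/13.2 = 1.4015; z_E = (3.16 − 4.48)/0.87 = -1.5172; E_B = (1.4015 − (-1.5172))/√2 = 2.0638.
E_A − E_B = -0.1930 − 2.0638 = -2.2568 ≈ -2.26.

-2.26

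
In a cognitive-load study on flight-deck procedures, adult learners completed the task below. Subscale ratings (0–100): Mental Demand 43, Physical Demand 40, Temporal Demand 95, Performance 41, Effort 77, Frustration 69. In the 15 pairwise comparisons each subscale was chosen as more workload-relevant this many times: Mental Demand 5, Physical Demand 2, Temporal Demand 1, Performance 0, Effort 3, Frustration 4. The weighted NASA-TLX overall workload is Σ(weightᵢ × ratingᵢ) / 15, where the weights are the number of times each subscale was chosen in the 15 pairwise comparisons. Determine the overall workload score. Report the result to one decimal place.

59.8

The tallies are the weights (they sum to 15).
Weighted sum = 5·43 + 2·40 + 1·95 + 0·41 + 3·77 + 4·69
            = 215 + 80 + 95 + 0 + 231 + 276 = 897.
Overall workload = 897 / 15 = 59.8000 ≈ 59.8.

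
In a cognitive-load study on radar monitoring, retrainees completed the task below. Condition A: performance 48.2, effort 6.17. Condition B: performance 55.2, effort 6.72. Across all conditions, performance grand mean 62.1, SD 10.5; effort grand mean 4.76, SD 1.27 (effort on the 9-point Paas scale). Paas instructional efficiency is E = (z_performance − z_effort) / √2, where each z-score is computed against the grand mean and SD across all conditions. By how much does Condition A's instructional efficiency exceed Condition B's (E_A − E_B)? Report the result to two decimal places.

Condition A: z_P = (48.2 − 62.1)/10.5 = -1.3238; z_E = (6.17 − 4.76)/1.27 = 1.1102; E_A = (-1.3238 − 1.1102)/√2 = -1.7211.
Condition B: z_P = (55.2 − 62.1)/10.5 = -0.6571; z_E = (6.72 − 4.76)/1.27 = 1.5433; E_B = (-0.6571 − 1.5433)/√2 = -1.5559.
E_A − E_B = -1.7211 − (-1.5559) = -0.1652 ≈ -0.17.

-0.17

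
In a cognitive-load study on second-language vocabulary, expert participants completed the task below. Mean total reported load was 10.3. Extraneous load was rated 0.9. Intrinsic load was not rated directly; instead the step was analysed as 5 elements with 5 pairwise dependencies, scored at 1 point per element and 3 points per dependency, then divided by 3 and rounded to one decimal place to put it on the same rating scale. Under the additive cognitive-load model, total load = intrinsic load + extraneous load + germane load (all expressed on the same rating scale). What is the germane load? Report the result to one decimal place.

2.7

Intrinsic (element-interactivity): (5 × 1 + 5 × 3) / 3 = 20 / 3 = 6.6667 → 6.7.
germane load = total − intrinsic − extraneous
             = 10.3 − 6.7 − 0.9 = 2.7.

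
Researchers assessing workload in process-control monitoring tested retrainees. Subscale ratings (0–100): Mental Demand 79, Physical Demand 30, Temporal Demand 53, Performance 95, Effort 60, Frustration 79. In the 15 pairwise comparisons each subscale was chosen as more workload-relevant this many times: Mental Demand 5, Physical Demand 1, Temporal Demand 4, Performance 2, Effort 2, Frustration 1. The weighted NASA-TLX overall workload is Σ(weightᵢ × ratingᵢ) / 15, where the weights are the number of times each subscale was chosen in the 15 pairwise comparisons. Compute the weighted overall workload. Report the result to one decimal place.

68.4

The tallies are the weights (they sum to 15).
Weighted sum = 5·79 + 1·30 + 4·53 + 2·95 + 2·60 + 1·79
            = 395 + 30 + 212 + 190 + 120 + 79 = 1026.
Overall workload = 1026 / 15 = 68.4000 ≈ 68.4.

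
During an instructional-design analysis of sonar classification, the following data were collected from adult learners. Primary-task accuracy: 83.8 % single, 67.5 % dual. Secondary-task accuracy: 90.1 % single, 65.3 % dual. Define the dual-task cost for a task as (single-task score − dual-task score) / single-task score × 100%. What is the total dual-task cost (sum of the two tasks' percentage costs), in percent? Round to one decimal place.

Primary cost = (83.8 − 67.5) / 83.8 × 100% = 19.4511%.
Secondary cost = (90.1 − 65.3) / 90.1 × 100% = 27.5250%.
Total = 19.4511% + 27.5250% = 46.9761% ≈ 47.0%.

47.0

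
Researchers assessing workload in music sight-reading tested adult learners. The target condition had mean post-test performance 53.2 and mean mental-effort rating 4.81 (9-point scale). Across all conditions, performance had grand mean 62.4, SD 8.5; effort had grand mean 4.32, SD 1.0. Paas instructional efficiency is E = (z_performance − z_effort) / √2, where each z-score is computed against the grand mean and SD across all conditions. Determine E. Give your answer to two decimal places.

-1.11

z_performance = (53.2 − 62.4) / 8.5 = -9.2000 / 8.5 = -1.0824.
z_effort = (4.81 − 4.32) / 1.0 = 0.4900 / 1.0 = 0.4900.
z_P − z_E = -1.0824 − 0.4900 = -1.5724.
E = -1.5724 / √2 = -1.5724 / 1.41421 = -1.1119 ≈ -1.11.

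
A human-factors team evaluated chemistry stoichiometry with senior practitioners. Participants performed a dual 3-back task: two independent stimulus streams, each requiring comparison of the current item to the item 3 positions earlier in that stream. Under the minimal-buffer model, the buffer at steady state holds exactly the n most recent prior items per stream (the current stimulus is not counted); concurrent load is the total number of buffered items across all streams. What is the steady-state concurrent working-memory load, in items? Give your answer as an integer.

6

Each stream's buffer holds its 3 most recent prior items.
Two independent streams: 2 × 3 = 6 buffered items at steady state.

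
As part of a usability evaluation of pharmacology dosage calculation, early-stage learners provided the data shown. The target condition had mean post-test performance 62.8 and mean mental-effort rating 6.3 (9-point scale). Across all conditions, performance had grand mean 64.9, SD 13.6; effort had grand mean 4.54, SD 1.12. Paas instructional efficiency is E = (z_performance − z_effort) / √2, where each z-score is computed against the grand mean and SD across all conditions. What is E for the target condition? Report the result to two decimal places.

z_performance = (62.8 − 64.9) / 13.6 = -2.1000 / 13.6 = -0.1544.
z_effort = (6.3 − 4.54) / 1.12 = 1.7600 / 1.12 = 1.5714.
z_P − z_E = -0.1544 − 1.5714 = -1.7258.
E = -1.7258 / √2 = -1.7258 / 1.41421 = -1.2203 ≈ -1.22.

-1.22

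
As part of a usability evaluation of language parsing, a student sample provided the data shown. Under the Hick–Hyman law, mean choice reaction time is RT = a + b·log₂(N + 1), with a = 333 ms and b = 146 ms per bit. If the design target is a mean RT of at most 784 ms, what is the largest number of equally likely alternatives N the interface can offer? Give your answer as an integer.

Set 333 + 146·log₂(N + 1) ≤ 784.
log₂(N + 1) ≤ (784 − 333) / 146 = 3.0890.
N + 1 ≤ 2^3.0890 = 8.5091.
N ≤ 7.5091, so the largest integer N is 7.

7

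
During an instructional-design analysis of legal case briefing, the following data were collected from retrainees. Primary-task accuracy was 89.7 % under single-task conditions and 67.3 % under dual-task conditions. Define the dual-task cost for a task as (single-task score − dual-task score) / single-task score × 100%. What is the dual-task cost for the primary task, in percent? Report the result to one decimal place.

Cost = (89.7 − 67.3) / 89.7 × 100%
     = 22.4000 / 89.7 × 100% = 24.9721%.
≈ 25.0%.

25.0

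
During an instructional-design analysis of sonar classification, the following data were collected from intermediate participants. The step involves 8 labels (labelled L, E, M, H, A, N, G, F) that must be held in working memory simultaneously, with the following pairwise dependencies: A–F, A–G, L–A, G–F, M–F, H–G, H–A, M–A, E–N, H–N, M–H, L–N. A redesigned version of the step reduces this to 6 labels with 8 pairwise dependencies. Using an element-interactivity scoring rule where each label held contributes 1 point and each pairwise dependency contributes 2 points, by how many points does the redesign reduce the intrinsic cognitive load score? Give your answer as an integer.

Original: 8 × 1 + 12 × 2 = 8 + 24 = 32.
Redesigned: 6 × 1 + 8 × 2 = 6 + 16 = 22.
Reduction = 32 − 22 = 10.

10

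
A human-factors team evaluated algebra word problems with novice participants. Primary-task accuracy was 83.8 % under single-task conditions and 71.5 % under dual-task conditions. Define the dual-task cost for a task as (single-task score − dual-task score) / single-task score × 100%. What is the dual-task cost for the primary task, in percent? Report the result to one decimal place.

14.7

Cost = (83.8 − 71.5) / 83.8 × 100%
     = 12.3000 / 83.8 × 100% = 14.6778%.
≈ 14.7%.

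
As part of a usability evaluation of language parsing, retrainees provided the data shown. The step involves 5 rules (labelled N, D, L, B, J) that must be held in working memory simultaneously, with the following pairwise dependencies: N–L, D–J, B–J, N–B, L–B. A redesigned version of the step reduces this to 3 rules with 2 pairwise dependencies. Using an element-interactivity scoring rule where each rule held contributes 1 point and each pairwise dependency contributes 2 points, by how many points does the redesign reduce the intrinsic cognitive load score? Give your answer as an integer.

8

Original: 5 × 1 + 5 × 2 = 5 + 10 = 15.
Redesigned: 3 × 1 + 2 × 2 = 3 + 4 = 7.
Reduction = 15 − 7 = 8.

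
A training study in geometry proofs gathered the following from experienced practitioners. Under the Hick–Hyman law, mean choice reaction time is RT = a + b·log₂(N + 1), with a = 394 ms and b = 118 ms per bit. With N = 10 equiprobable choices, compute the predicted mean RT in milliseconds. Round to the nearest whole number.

802

log₂(10 + 1) = log₂(11) = 3.4594.
RT = 394 + 118 × 3.4594 = 394 + 408.2092 = 802.2092 ms.
≈ 802 ms.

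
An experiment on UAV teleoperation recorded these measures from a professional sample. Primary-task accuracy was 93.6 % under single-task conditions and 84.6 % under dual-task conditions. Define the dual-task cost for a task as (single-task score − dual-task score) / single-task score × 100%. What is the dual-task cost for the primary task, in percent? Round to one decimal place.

9.6

Cost = (93.6 − 84.6) / 93.6 × 100%
     = 9.0000 / 93.6 × 100% = 9.6154%.
≈ 9.6%.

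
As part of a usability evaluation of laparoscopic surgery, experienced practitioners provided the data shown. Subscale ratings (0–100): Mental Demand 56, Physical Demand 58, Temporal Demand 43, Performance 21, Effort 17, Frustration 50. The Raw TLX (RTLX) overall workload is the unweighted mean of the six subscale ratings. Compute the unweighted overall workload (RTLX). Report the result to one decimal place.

Sum of ratings = 56 + 58 + 43 + 21 + 17 + 50 = 245.
RTLX = 245 / 6 = 40.8333 ≈ 40.8.

40.8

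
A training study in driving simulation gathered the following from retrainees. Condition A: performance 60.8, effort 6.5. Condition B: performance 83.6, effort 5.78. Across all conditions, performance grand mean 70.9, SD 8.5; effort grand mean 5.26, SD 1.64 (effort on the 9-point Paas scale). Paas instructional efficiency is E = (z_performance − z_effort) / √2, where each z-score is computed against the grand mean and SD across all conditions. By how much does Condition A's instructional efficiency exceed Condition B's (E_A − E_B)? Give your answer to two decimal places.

Condition A: z_P = (60.8 − 70.9)/8.5 = -1.1882; z_E = (6.5 − 5.26)/1.64 = 0.7561; E_A = (-1.1882 − 0.7561)/√2 = -1.3748.
Condition B: z_P = (83.6 − 70.9)/8.5 = 1.4941; z_E = (5.78 − 5.26)/1.64 = 0.3171; E_B = (1.4941 − 0.3171)/√2 = 0.8323.
E_A − E_B = -1.3748 − 0.8323 = -2.2071 ≈ -2.21.

-2.21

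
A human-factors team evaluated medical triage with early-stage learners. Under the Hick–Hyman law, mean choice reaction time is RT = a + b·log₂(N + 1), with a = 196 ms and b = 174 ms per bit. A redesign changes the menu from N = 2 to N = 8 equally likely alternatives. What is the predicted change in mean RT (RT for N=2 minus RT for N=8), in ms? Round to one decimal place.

-275.8

RT(2) = 196 + 174·log₂(3) = 196 + 174·1.5850 = 471.7900 ms.
RT(8) = 196 + 174·log₂(9) = 196 + 174·3.1699 = 747.5626 ms.
Difference = 471.7900 − 747.5626 = -275.7726 ≈ -275.8 ms.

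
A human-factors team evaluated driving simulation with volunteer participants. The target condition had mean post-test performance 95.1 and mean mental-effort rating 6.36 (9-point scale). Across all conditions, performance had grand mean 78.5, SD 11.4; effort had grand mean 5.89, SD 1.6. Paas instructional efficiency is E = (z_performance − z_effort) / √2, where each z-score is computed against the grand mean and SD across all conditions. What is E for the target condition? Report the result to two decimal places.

z_performance = (95.1 − 78.5) / 11.4 = 16.6000 / 11.4 = 1.4561.
z_effort = (6.36 − 5.89) / 1.6 = 0.4700 / 1.6 = 0.2938.
z_P − z_E = 1.4561 − 0.2938 = 1.1623.
E = 1.1623 / √2 = 1.1623 / 1.41421 = 0.8219 ≈ 0.82.

0.82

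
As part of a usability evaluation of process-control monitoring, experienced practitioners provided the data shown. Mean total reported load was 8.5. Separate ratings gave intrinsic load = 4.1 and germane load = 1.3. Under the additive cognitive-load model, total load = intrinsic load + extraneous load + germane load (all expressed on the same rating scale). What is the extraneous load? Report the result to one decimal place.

extraneous load = total − intrinsic − germane
             = 8.5 − 4.1 − 1.3 = 3.1.

3.1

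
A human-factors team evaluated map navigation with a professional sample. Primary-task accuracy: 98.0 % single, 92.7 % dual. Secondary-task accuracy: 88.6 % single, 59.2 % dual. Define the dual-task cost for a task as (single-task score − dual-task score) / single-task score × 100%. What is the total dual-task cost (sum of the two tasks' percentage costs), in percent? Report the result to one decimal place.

Primary cost = (98.0 − 92.7) / 98.0 × 100% = 5.4082%.
Secondary cost = (88.6 − 59.2) / 88.6 × 100% = 33.1828%.
Total = 5.4082% + 33.1828% = 38.5910% ≈ 38.6%.

38.6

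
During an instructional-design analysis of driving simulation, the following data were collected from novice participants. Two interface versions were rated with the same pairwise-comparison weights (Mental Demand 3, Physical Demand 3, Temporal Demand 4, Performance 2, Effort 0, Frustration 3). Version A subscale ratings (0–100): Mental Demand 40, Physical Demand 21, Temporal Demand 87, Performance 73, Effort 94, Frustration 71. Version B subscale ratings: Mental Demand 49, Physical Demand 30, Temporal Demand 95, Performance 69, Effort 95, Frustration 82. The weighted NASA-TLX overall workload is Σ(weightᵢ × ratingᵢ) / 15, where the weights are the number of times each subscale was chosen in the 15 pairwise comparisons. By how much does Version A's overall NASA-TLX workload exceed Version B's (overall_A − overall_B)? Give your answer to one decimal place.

Version A weighted sum = 3·40 + 3·21 + 4·87 + 2·73 + 0·94 + 3·71 = 120 + 63 + 348 + 146 + 0 + 213 = 890; overall_A = 890/15 = 59.3333.
Version B weighted sum = 3·49 + 3·30 + 4·95 + 2·69 + 0·95 + 3·82 = 147 + 90 + 380 + 138 + 0 + 246 = 1001; overall_B = 1001/15 = 66.7333.
Difference = 59.3333 − 66.7333 = -7.4000 ≈ -7.4.

-7.4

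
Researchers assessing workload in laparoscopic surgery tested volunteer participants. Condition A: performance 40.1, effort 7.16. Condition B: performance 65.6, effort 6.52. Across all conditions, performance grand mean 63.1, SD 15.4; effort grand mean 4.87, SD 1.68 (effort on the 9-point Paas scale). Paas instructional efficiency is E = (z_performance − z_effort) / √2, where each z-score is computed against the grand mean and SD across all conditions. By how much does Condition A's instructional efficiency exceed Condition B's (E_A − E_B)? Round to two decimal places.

-1.44

Condition A: z_P = (40.1 − 63.1)/15.4 = -1.4935; z_E = (7.16 − 4.87)/1.68 = 1.3631; E_A = (-1.4935 − 1.3631)/√2 = -2.0199.
Condition B: z_P = (65.6 − 63.1)/15.4 = 0.1623; z_E = (6.52 − 4.87)/1.68 = 0.9821; E_B = (0.1623 − 0.9821)/√2 = -0.5797.
E_A − E_B = -2.0199 − (-0.5797) = -1.4402 ≈ -1.44.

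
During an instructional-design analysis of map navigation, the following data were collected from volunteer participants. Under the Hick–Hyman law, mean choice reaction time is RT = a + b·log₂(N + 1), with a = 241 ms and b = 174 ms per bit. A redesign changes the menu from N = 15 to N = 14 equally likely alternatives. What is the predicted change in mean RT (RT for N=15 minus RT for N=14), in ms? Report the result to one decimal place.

16.2

RT(15) = 241 + 174·log₂(16) = 241 + 174·4.0000 = 937.0000 ms.
RT(14) = 241 + 174·log₂(15) = 241 + 174·3.9069 = 920.8006 ms.
Difference = 937.0000 − 920.8006 = 16.1994 ≈ 16.2 ms.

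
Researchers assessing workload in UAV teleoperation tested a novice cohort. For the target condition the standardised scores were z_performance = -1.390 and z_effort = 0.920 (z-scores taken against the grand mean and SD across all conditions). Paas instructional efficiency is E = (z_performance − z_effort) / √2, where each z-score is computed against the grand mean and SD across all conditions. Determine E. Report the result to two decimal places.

-1.63

z_P − z_E = -1.390 − 0.920 = -2.3100.
E = -2.3100 / √2 = -2.3100 / 1.41421 = -1.6334 ≈ -1.63.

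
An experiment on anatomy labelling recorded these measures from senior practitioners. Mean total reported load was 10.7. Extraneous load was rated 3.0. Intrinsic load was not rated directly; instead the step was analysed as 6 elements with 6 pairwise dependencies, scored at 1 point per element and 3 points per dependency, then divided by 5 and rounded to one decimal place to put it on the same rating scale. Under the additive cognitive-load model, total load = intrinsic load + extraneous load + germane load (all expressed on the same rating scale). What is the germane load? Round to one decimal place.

Intrinsic (element-interactivity): (6 × 1 + 6 × 3) / 5 = 24 / 5 = 4.8000 → 4.8.
germane load = total − intrinsic − extraneous
             = 10.7 − 4.8 − 3.0 = 2.9.

2.9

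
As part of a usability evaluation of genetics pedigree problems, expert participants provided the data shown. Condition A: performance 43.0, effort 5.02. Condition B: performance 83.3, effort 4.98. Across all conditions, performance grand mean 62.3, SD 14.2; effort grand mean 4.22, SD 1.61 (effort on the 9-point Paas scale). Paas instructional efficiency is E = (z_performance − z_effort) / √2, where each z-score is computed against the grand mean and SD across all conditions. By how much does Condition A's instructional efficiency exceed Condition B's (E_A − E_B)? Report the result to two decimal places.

Condition A: z_P = (43.0 − 62.3)/14.2 = -1.3592; z_E = (5.02 − 4.22)/1.61 = 0.4969; E_A = (-1.3592 − 0.4969)/√2 = -1.3125.
Condition B: z_P = (83.3 − 62.3)/14.2 = 1.4789; z_E = (4.98 − 4.22)/1.61 = 0.4720; E_B = (1.4789 − 0.4720)/√2 = 0.7120.
E_A − E_B = -1.3125 − 0.7120 = -2.0245 ≈ -2.02.

-2.02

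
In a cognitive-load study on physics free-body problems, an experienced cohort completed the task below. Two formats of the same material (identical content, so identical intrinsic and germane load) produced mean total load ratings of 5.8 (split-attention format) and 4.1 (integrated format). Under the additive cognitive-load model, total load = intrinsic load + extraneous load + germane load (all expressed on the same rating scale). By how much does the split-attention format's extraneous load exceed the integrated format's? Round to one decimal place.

1.7

Intrinsic and germane load are equal across formats, so the difference in total load equals the difference in extraneous load.
Extraneous-load difference = 5.8 − 4.1 = 1.7.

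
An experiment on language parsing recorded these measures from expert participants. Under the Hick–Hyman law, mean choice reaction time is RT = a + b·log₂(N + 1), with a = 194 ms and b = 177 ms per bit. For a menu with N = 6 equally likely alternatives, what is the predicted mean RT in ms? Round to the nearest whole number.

691

log₂(6 + 1) = log₂(7) = 2.8074.
RT = 194 + 177 × 2.8074 = 194 + 496.9098 = 690.9098 ms.
≈ 691 ms.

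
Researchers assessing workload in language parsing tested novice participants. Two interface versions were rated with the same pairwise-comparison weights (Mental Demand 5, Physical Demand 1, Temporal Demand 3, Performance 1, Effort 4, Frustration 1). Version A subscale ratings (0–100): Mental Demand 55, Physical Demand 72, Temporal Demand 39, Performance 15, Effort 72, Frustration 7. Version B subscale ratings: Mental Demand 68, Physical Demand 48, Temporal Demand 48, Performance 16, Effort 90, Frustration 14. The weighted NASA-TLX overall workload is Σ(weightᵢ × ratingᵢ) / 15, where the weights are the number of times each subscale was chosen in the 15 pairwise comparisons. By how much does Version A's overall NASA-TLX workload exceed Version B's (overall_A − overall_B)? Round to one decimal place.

-9.9

Version A weighted sum = 5·55 + 1·72 + 3·39 + 1·15 + 4·72 + 1·7 = 275 + 72 + 117 + 15 + 288 + 7 = 774; overall_A = 774/15 = 51.6000.
Version B weighted sum = 5·68 + 1·48 + 3·48 + 1·16 + 4·90 + 1·14 = 340 + 48 + 144 + 16 + 360 + 14 = 922; overall_B = 922/15 = 61.4667.
Difference = 51.6000 − 61.4667 = -9.8667 ≈ -9.9.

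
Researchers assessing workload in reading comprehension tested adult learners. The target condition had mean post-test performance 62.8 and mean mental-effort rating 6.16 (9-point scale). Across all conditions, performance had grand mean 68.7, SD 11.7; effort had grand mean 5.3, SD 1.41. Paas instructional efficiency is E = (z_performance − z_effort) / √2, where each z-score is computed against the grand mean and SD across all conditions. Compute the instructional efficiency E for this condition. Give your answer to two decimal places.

z_performance = (62.8 − 68.7) / 11.7 = -5.9000 / 11.7 = -0.5043.
z_effort = (6.16 − 5.3) / 1.41 = 0.8600 / 1.41 = 0.6099.
z_P − z_E = -0.5043 − 0.6099 = -1.1142.
E = -1.1142 / √2 = -1.1142 / 1.41421 = -0.7879 ≈ -0.79.

-0.79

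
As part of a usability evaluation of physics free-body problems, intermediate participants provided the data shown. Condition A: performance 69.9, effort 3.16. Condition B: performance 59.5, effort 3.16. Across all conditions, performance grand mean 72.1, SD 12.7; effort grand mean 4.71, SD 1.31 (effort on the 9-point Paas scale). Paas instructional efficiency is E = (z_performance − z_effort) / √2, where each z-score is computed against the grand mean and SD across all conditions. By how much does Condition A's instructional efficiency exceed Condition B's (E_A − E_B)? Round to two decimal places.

0.58

Condition A: z_P = (69.9 − 72.1)/12.7 = -0.1732; z_E = (3.16 − 4.71)/1.31 = -1.1832; E_A = (-0.1732 − (-1.1832))/√2 = 0.7142.
Condition B: z_P = (59.5 − 72.1)/12.7 = -0.9921; z_E = (3.16 − 4.71)/1.31 = -1.1832; E_B = (-0.9921 − (-1.1832))/√2 = 0.1351.
E_A − E_B = 0.7142 − 0.1351 = 0.5791 ≈ 0.58.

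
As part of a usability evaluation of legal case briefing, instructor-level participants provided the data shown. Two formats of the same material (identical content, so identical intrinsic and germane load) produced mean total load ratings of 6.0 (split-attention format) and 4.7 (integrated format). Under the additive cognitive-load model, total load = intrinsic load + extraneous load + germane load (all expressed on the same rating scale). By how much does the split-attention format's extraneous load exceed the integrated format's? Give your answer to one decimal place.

1.3

Intrinsic and germane load are equal across formats, so the difference in total load equals the difference in extraneous load.
Extraneous-load difference = 6.0 − 4.7 = 1.3.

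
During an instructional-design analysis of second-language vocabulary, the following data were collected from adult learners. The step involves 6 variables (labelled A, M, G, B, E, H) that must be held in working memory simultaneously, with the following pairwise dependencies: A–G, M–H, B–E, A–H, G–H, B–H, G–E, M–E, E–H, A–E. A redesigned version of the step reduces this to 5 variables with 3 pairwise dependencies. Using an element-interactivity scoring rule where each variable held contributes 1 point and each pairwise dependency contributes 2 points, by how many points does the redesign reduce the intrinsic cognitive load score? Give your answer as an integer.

15

Original: 6 × 1 + 10 × 2 = 6 + 20 = 26.
Redesigned: 5 × 1 + 3 × 2 = 5 + 6 = 11.
Reduction = 26 − 11 = 15.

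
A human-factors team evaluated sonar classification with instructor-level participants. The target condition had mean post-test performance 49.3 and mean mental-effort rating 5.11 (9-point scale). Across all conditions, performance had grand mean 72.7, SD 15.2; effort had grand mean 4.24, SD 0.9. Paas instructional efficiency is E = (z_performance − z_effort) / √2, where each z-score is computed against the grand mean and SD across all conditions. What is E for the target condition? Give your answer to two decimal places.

z_performance = (49.3 − 72.7) / 15.2 = -23.4000 / 15.2 = -1.5395.
z_effort = (5.11 − 4.24) / 0.9 = 0.8700 / 0.9 = 0.9667.
z_P − z_E = -1.5395 − 0.9667 = -2.5062.
E = -2.5062 / √2 = -2.5062 / 1.41421 = -1.7722 ≈ -1.77.

-1.77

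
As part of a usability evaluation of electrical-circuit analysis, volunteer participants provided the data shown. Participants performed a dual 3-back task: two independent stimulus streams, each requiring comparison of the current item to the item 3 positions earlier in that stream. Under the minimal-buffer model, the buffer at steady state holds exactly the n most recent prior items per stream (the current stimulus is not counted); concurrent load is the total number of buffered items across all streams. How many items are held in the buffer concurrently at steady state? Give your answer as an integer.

6

Each stream's buffer holds its 3 most recent prior items.
Two independent streams: 2 × 3 = 6 buffered items at steady state.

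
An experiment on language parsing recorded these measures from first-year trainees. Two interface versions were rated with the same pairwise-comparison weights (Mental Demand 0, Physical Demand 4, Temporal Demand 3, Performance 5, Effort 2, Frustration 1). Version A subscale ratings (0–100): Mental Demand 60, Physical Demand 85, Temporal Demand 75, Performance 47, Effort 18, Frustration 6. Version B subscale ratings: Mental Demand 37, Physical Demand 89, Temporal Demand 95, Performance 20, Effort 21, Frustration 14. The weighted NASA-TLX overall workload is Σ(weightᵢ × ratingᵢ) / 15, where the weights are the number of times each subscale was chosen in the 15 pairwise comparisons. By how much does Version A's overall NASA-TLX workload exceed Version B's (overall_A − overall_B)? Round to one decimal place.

3.0

Version A weighted sum = 0·60 + 4·85 + 3·75 + 5·47 + 2·18 + 1·6 = 0 + 340 + 225 + 235 + 36 + 6 = 842; overall_A = 842/15 = 56.1333.
Version B weighted sum = 0·37 + 4·89 + 3·95 + 5·20 + 2·21 + 1·14 = 0 + 356 + 285 + 100 + 42 + 14 = 797; overall_B = 797/15 = 53.1333.
Difference = 56.1333 − 53.1333 = 3.0000 ≈ 3.0.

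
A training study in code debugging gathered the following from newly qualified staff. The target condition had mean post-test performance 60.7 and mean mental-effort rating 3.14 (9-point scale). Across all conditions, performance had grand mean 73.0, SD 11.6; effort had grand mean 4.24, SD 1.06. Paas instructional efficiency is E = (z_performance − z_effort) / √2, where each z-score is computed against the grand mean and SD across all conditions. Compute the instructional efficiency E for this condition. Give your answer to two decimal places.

-0.02

z_performance = (60.7 − 73.0) / 11.6 = -12.3000 / 11.6 = -1.0603.
z_effort = (3.14 − 4.24) / 1.06 = -1.1000 / 1.06 = -1.0377.
z_P − z_E = -1.0603 − (-1.0377) = -0.0226.
E = -0.0226 / √2 = -0.0226 / 1.41421 = -0.0160 ≈ -0.02.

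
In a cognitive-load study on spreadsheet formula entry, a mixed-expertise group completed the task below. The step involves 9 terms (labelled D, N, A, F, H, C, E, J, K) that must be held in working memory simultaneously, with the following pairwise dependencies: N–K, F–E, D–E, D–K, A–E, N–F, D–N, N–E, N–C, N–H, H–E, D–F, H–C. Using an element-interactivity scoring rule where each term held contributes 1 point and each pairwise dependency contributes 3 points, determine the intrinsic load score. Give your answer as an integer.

Count of terms held simultaneously: 9.
Count of pairwise dependencies listed: 13.
Element contribution: 9 × 1 = 9.
Interaction contribution: 13 × 3 = 39.
Intrinsic load = 9 + 39 = 48.

48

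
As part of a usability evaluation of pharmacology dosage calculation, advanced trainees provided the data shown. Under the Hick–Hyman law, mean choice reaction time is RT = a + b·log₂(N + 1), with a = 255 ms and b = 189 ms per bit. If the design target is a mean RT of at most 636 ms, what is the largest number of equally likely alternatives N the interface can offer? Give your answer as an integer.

3

Set 255 + 189·log₂(N + 1) ≤ 636.
log₂(N + 1) ≤ (636 − 255) / 189 = 2.0159.
N + 1 ≤ 2^2.0159 = 4.0443.
N ≤ 3.0443, so the largest integer N is 3.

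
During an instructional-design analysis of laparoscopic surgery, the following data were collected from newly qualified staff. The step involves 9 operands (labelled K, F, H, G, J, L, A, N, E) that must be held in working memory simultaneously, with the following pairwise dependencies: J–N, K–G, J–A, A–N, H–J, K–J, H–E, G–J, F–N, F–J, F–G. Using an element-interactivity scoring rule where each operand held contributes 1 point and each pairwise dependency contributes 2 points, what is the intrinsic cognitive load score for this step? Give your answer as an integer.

31

Count of operands held simultaneously: 9.
Count of pairwise dependencies listed: 11.
Element contribution: 9 × 1 = 9.
Interaction contribution: 11 × 2 = 22.
Intrinsic load = 9 + 22 = 31.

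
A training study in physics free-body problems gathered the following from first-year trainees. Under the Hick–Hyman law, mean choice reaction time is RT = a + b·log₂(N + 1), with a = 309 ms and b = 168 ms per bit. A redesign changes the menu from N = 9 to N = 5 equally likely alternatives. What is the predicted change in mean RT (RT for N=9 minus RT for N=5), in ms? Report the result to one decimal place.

RT(9) = 309 + 168·log₂(10) = 309 + 168·3.3219 = 867.0792 ms.
RT(5) = 309 + 168·log₂(6) = 309 + 168·2.5850 = 743.2800 ms.
Difference = 867.0792 − 743.2800 = 123.7992 ≈ 123.8 ms.

123.8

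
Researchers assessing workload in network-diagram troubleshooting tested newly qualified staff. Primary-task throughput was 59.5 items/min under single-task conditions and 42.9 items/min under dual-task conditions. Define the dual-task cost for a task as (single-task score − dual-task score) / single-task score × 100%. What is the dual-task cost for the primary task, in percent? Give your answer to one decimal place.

27.9

Cost = (59.5 − 42.9) / 59.5 × 100%
     = 16.6000 / 59.5 × 100% = 27.8992%.
≈ 27.9%.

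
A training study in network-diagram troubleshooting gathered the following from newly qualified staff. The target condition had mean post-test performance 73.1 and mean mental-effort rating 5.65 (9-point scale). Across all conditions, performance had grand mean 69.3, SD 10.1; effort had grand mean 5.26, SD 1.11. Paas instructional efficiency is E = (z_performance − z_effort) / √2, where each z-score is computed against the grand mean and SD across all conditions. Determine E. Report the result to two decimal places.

z_performance = (73.1 − 69.3) / 10.1 = 3.8000 / 10.1 = 0.3762.
z_effort = (5.65 − 5.26) / 1.11 = 0.3900 / 1.11 = 0.3514.
z_P − z_E = 0.3762 − 0.3514 = 0.0248.
E = 0.0248 / √2 = 0.0248 / 1.41421 = 0.0175 ≈ 0.02.

0.02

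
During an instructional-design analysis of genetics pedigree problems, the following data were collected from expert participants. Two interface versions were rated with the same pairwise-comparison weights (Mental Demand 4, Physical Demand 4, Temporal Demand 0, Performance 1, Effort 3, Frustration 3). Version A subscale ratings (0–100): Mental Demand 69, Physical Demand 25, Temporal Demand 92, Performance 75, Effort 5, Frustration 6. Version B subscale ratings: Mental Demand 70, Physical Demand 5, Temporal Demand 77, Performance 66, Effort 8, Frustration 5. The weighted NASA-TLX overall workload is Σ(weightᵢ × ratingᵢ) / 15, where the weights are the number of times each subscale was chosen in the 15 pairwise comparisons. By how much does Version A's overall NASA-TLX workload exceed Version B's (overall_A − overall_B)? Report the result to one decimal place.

Version A weighted sum = 4·69 + 4·25 + 0·92 + 1·75 + 3·5 + 3·6 = 276 + 100 + 0 + 75 + 15 + 18 = 484; overall_A = 484/15 = 32.2667.
Version B weighted sum = 4·70 + 4·5 + 0·77 + 1·66 + 3·8 + 3·5 = 280 + 20 + 0 + 66 + 24 + 15 = 405; overall_B = 405/15 = 27.0000.
Difference = 32.2667 − 27.0000 = 5.2667 ≈ 5.3.

5.3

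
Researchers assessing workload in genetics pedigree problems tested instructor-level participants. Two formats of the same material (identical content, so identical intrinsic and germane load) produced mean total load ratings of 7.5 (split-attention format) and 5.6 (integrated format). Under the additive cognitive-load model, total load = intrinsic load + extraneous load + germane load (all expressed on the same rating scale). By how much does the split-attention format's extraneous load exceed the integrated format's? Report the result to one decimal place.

Intrinsic and germane load are equal across formats, so the difference in total load equals the difference in extraneous load.
Extraneous-load difference = 7.5 − 5.6 = 1.9.

1.9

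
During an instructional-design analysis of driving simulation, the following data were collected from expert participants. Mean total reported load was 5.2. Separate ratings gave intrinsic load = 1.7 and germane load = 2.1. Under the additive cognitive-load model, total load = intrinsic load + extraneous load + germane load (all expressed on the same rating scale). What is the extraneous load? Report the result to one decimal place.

extraneous load = total − intrinsic − germane
             = 5.2 − 1.7 − 2.1 = 1.4.

1.4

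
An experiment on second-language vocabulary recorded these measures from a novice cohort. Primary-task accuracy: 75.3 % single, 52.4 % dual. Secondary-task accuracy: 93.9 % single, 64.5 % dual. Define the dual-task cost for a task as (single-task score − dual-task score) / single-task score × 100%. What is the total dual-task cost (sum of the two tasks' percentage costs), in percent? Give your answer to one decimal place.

61.7

Primary cost = (75.3 − 52.4) / 75.3 × 100% = 30.4117%.
Secondary cost = (93.9 − 64.5) / 93.9 × 100% = 31.3099%.
Total = 30.4117% + 31.3099% = 61.7216% ≈ 61.7%.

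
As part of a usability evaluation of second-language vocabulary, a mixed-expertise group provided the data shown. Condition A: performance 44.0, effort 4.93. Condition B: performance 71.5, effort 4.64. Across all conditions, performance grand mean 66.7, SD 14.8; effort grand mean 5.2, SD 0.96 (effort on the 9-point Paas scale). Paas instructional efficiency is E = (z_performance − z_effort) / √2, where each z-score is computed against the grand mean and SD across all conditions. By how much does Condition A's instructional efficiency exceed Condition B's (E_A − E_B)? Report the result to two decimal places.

-1.53

Condition A: z_P = (44.0 − 66.7)/14.8 = -1.5338; z_E = (4.93 − 5.2)/0.96 = -0.2813; E_A = (-1.5338 − (-0.2813))/√2 = -0.8857.
Condition B: z_P = (71.5 − 66.7)/14.8 = 0.3243; z_E = (4.64 − 5.2)/0.96 = -0.5833; E_B = (0.3243 − (-0.5833))/√2 = 0.6418.
E_A − E_B = -0.8857 − 0.6418 = -1.5275 ≈ -1.53.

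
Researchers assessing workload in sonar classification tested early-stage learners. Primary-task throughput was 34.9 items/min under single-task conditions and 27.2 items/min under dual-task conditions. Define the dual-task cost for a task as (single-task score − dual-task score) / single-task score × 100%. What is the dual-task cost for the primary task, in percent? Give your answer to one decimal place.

Cost = (34.9 − 27.2) / 34.9 × 100%
     = 7.7000 / 34.9 × 100% = 22.0630%.
≈ 22.1%.

22.1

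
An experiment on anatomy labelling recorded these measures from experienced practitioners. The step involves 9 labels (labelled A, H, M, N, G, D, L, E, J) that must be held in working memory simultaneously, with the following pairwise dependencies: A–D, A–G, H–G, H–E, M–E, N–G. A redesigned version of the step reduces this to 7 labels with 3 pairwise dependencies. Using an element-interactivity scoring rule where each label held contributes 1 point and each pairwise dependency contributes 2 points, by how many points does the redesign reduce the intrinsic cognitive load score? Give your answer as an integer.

8

Original: 9 × 1 + 6 × 2 = 9 + 12 = 21.
Redesigned: 7 × 1 + 3 × 2 = 7 + 6 = 13.
Reduction = 21 − 13 = 8.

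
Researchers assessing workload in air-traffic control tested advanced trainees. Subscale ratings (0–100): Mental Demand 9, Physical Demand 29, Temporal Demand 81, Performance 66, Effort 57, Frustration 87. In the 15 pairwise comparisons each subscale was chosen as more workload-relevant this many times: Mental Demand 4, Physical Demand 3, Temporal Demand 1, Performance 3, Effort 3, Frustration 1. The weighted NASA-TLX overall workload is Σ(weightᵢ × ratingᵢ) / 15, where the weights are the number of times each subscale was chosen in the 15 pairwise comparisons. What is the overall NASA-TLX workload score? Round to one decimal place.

44.0

The tallies are the weights (they sum to 15).
Weighted sum = 4·9 + 3·29 + 1·81 + 3·66 + 3·57 + 1·87
            = 36 + 87 + 81 + 198 + 171 + 87 = 660.
Overall workload = 660 / 15 = 44.0000 ≈ 44.0.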